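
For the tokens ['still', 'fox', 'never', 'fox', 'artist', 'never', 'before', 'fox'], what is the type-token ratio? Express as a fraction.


Tokens: 8
Unique types: ('artist', 'before', 'fox', 'never', 'still') = 5
TTR = 5/8
Already in lowest terms.

5/8


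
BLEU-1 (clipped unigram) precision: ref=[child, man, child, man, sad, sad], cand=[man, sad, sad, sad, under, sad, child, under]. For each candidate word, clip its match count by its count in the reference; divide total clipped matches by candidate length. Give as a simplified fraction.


Reference word counts: {'child': 2, 'man': 2, 'sad': 2}
Checking each candidate word (with clipping):
  'man' -> in reference (ref count 2, used 1/2) -> match (matches: 1)
  'sad' -> in reference (ref count 2, used 1/2) -> match (matches: 2)
  'sad' -> in reference (ref count 2, used 2/2) -> match (matches: 3)
  'sad' -> ref count 2 already used up (2/2) -> clipped, no match (matches: 3)
  'under' -> not in reference -> no match (matches: 3)
  'sad' -> ref count 2 already used up (2/2) -> clipped, no match (matches: 3)
  'child' -> in reference (ref count 2, used 1/2) -> match (matches: 4)
  'under' -> not in reference -> no match (matches: 4)
Clipped matches: 4, Candidate length: 8
Precision = 4/8 = 1/2

1/2


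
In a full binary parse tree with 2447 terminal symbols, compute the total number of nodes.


Leaf nodes (terminals): 2447
Internal nodes = n - 1 = 2447 - 1 = 2446
Total = leaves + internal = 2447 + 2446 = 4893

4893


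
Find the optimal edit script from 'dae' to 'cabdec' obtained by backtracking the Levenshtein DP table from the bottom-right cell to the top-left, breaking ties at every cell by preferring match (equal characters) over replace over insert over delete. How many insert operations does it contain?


Edit distance = 4. Backtracking from cell (3, 6) with preference match > replace > insert > delete,
then listing the resulting alignment 'dae' -> 'cabdec' left to right:
  Step 1: replace d->c
  Step 2: keep 'a'
  Step 3: insert 'b' [insertion #1]
  Step 4: insert 'd' [insertion #2]
  Step 5: keep 'e'
  Step 6: insert 'c' [insertion #3]
Total insertions: 3

3


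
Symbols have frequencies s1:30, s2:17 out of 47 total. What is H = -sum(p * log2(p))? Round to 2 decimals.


Computing entropy H = -sum(p_i * log2(p_i)):
  s1: p = 30/47 = 0.6383, -p*log2(p) = 0.4134
  s2: p = 17/47 = 0.3617, -p*log2(p) = 0.5307
H = sum of terms = 0.9441
Rounded to 2 decimals: 0.94

0.94


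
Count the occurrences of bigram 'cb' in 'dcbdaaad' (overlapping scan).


Scanning 'dcbdaaad' for bigram 'cb':
  Position 0: 'dc' -> no
  Position 1: 'cb' -> MATCH
  Position 2: 'bd' -> no
  Position 3: 'da' -> no
  Position 4: 'aa' -> no
  Position 5: 'aa' -> no
  Position 6: 'ad' -> no
Total matches: 1

1


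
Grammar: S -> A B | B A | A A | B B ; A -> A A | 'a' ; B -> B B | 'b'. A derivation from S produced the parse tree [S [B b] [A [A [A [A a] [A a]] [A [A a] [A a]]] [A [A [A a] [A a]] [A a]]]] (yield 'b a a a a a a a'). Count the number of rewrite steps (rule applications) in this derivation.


Every bracketed nonterminal node [X ...] in the tree is produced by exactly one rule application.
Reading the tree off as a leftmost derivation:
  Step 1: S  =>  B A   (applied S -> B A)
  Step 2: B A  =>  b A   (applied B -> b)
  Step 3: b A  =>  b A A   (applied A -> A A)
  Step 4: b A A  =>  b A A A   (applied A -> A A)
  Step 5: b A A A  =>  b A A A A   (applied A -> A A)
  Step 6: b A A A A  =>  b a A A A   (applied A -> a)
  Step 7: b a A A A  =>  b a a A A   (applied A -> a)
  Step 8: b a a A A  =>  b a a A A A   (applied A -> A A)
  Step 9: b a a A A A  =>  b a a a A A   (applied A -> a)
  Step 10: b a a a A A  =>  b a a a a A   (applied A -> a)
  Step 11: b a a a a A  =>  b a a a a A A   (applied A -> A A)
  Step 12: b a a a a A A  =>  b a a a a A A A   (applied A -> A A)
  Step 13: b a a a a A A A  =>  b a a a a a A A   (applied A -> a)
  Step 14: b a a a a a A A  =>  b a a a a a a A   (applied A -> a)
  Step 15: b a a a a a a A  =>  b a a a a a a a   (applied A -> a)
Final yield: b a a a a a a a
Total rewrite steps: 15

15


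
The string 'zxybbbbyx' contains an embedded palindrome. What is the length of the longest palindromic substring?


Scanning 'zxybbbbyx' for palindromic substrings.
Substring at positions 1-8: 'xybbbbyx'.
Check: reverse('xybbbbyx') = 'xybbbbyx' -> palindrome confirmed.
Neighbouring characters ('z' / '-') break symmetry, so it cannot extend further.
No longer palindromic substring exists; longest length = 8

8


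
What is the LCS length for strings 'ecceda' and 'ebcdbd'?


DP table for LCS of 'ecceda' and 'ebcdbd':
       e  b  c  d  b  d
    0  0  0  0  0  0  0
  e 0  1  1  1  1  1  1
  c 0  1  1  2  2  2  2
  c 0  1  1  2  2  2  2
  e 0  1  1  2  2  2  2
  d 0  1  1  2  3  3  3
  a 0  1  1  2  3  3  3
LCS: 'ecd'
LCS length = 3

3


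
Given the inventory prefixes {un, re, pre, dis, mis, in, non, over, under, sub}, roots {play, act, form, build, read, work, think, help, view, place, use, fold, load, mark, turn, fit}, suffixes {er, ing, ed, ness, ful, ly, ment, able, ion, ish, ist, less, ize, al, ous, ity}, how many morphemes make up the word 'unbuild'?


Segmenting 'unbuild' against the inventory:
  'un' -> prefix (morpheme 1)
  'build' -> root (morpheme 2)
Total morphemes: 2

2


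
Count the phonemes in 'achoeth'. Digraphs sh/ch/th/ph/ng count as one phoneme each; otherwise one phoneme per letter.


Parsing 'achoeth' greedily, digraphs first:
  'a' -> vowel phoneme (phonemes so far: 1)
  'ch' -> digraph (1 consonant phoneme) (phonemes so far: 2)
  'o' -> vowel phoneme (phonemes so far: 3)
  'e' -> vowel phoneme (phonemes so far: 4)
  'th' -> digraph (1 consonant phoneme) (phonemes so far: 5)
Total phonemes: 5

5


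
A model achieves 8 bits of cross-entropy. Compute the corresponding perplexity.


Perplexity formula: PP = 2^H
H = 8
PP = 2^8
Steps: 2^1 = 2, 2^2 = 4, 2^3 = 8, 2^4 = 16, 2^5 = 32, 2^6 = 64, 2^7 = 128, 2^8 = 256
PP = 256

256


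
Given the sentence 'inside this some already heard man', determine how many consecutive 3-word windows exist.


Word trigrams from [6] words:
  Trigram 1: (inside this some)
  Trigram 2: (this some already)
  Trigram 3: (some already heard)
  Trigram 4: (already heard man)
Total word trigrams: 6 - 2 = 4

4


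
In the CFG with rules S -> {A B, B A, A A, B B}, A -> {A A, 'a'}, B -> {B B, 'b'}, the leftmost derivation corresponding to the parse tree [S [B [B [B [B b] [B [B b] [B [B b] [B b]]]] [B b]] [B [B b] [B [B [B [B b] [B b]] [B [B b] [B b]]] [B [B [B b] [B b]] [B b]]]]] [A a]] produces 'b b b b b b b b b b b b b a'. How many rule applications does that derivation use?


Every bracketed nonterminal node [X ...] in the tree is produced by exactly one rule application.
Reading the tree off as a leftmost derivation:
  Step 1: S  =>  B A   (applied S -> B A)
  Step 2: B A  =>  B B A   (applied B -> B B)
  Step 3: B B A  =>  B B B A   (applied B -> B B)
  Step 4: B B B A  =>  B B B B A   (applied B -> B B)
  Step 5: B B B B A  =>  b B B B A   (applied B -> b)
  Step 6: b B B B A  =>  b B B B B A   (applied B -> B B)
  Step 7: b B B B B A  =>  b b B B B A   (applied B -> b)
  Step 8: b b B B B A  =>  b b B B B B A   (applied B -> B B)
  Step 9: b b B B B B A  =>  b b b B B B A   (applied B -> b)
  Step 10: b b b B B B A  =>  b b b b B B A   (applied B -> b)
  Step 11: b b b b B B A  =>  b b b b b B A   (applied B -> b)
  Step 12: b b b b b B A  =>  b b b b b B B A   (applied B -> B B)
  Step 13: b b b b b B B A  =>  b b b b b b B A   (applied B -> b)
  Step 14: b b b b b b B A  =>  b b b b b b B B A   (applied B -> B B)
  Step 15: b b b b b b B B A  =>  b b b b b b B B B A   (applied B -> B B)
  Step 16: b b b b b b B B B A  =>  b b b b b b B B B B A   (applied B -> B B)
  Step 17: b b b b b b B B B B A  =>  b b b b b b b B B B A   (applied B -> b)
  Step 18: b b b b b b b B B B A  =>  b b b b b b b b B B A   (applied B -> b)
  Step 19: b b b b b b b b B B A  =>  b b b b b b b b B B B A   (applied B -> B B)
  Step 20: b b b b b b b b B B B A  =>  b b b b b b b b b B B A   (applied B -> b)
  Step 21: b b b b b b b b b B B A  =>  b b b b b b b b b b B A   (applied B -> b)
  Step 22: b b b b b b b b b b B A  =>  b b b b b b b b b b B B A   (applied B -> B B)
  Step 23: b b b b b b b b b b B B A  =>  b b b b b b b b b b B B B A   (applied B -> B B)
  Step 24: b b b b b b b b b b B B B A  =>  b b b b b b b b b b b B B A   (applied B -> b)
  Step 25: b b b b b b b b b b b B B A  =>  b b b b b b b b b b b b B A   (applied B -> b)
  Step 26: b b b b b b b b b b b b B A  =>  b b b b b b b b b b b b b A   (applied B -> b)
  Step 27: b b b b b b b b b b b b b A  =>  b b b b b b b b b b b b b a   (applied A -> a)
Final yield: b b b b b b b b b b b b b a
Total rewrite steps: 27

27


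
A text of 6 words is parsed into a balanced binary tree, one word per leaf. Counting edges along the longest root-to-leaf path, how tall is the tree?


In a balanced binary tree with n leaves the deepest leaf is ceil(log2(n)) edges below the root.
log2(6) = 2.5850
ceil(2.5850) = 3
height (edges) = 3

3


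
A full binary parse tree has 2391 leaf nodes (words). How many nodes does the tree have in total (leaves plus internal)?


Leaf nodes (terminals): 2391
Internal nodes = n - 1 = 2391 - 1 = 2390
Total = leaves + internal = 2391 + 2390 = 4781

4781


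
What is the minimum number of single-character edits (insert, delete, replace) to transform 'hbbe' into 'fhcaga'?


Building DP table for s1='hbbe' (len 4) and s2='fhcaga' (len 6):
       f  h  c  a  g  a
    0  1  2  3  4  5  6
  h 1  1  1  2  3  4  5
  b 2  2  2  2  3  4  5
  b 3  3  3  3  3  4  5
  e 4  4  4  4  4  4  5
Edit distance = dp[4][6] = 5

5


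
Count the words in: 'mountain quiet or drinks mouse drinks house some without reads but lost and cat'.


Counting words by splitting on spaces:
  Word 1: 'mountain'
  Word 2: 'quiet'
  Word 3: 'or'
  Word 4: 'drinks'
  Word 5: 'mouse'
  Word 6: 'drinks'
  Word 7: 'house'
  Word 8: 'some'
  Word 9: 'without'
  Word 10: 'reads'
  Word 11: 'but'
  Word 12: 'lost'
  Word 13: 'and'
  Word 14: 'cat'
Total words: 14

14


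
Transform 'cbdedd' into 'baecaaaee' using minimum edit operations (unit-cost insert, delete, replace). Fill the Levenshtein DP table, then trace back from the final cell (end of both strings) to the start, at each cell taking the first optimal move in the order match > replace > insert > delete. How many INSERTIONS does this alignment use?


Edit distance = 8. Backtracking from cell (6, 9) with preference match > replace > insert > delete,
then listing the resulting alignment 'cbdedd' -> 'baecaaaee' left to right:
  Step 1: insert 'b' [insertion #1]
  Step 2: insert 'a' [insertion #2]
  Step 3: insert 'e' [insertion #3]
  Step 4: keep 'c'
  Step 5: replace b->a
  Step 6: replace d->a
  Step 7: replace e->a
  Step 8: replace d->e
  Step 9: replace d->e
Total insertions: 3

3


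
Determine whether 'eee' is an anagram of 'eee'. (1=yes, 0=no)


Sort characters of 'eee': 'eee'
Sort characters of 'eee': 'eee'
Sorted forms match -> they ARE anagrams
Result: 1

1


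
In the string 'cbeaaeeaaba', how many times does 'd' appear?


Scanning 'cbeaaeeaaba' for 'd':
  No matches found.
Total occurrences of 'd': 0

0


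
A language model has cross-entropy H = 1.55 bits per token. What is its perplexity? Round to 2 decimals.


Perplexity formula: PP = 2^H
H = 1.55
PP = 2^1.55
Decompose: 2^1.55 = 2^1 * 2^0.55
2^1 = 2, 2^0.55 ~ 1.4640857
PP ~ 2 * 1.4640857 = 2.9281714
Rounded to 2 decimals: 2.93

2.93


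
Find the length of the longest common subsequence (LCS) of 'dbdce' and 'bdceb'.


DP table for LCS of 'dbdce' and 'bdceb':
       b  d  c  e  b
    0  0  0  0  0  0
  d 0  0  1  1  1  1
  b 0  1  1  1  1  2
  d 0  1  2  2  2  2
  c 0  1  2  3  3  3
  e 0  1  2  3  4  4
LCS: 'bdce'
LCS length = 4

4


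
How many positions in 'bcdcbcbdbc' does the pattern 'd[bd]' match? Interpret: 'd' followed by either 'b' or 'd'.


Pattern: d[bd] means 'd' followed by either 'b' or 'd'.
Scanning 'bcdcbcbdbc' position-by-position:
  Pos 0: window 'bc' -> no
  Pos 1: window 'cd' -> no
  Pos 2: window 'dc' -> no
  Pos 3: window 'cb' -> no
  Pos 4: window 'bc' -> no
  Pos 5: window 'cb' -> no
  Pos 6: window 'bd' -> no
  Pos 7: window 'db' -> MATCH
  Pos 8: window 'bc' -> no
  Pos 9: window 'c' -> no
Total matches: 1

1


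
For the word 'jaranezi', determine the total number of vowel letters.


Scanning each character of 'jaranezi':
  Position 1: 'j' -> consonant (running count: 0)
  Position 2: 'a' -> vowel (running count: 1)
  Position 3: 'r' -> consonant (running count: 1)
  Position 4: 'a' -> vowel (running count: 2)
  Position 5: 'n' -> consonant (running count: 2)
  Position 6: 'e' -> vowel (running count: 3)
  Position 7: 'z' -> consonant (running count: 3)
  Position 8: 'i' -> vowel (running count: 4)
Total vowels: 4

4


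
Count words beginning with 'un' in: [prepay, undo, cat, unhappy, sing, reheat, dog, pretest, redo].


Checking each word for prefix 'un':
  'prepay' -> no (count: 0)
  'undo' -> YES, starts with 'un' (count: 1)
  'cat' -> no (count: 1)
  'unhappy' -> YES, starts with 'un' (count: 2)
  'sing' -> no (count: 2)
  'reheat' -> no (count: 2)
  'dog' -> no (count: 2)
  'pretest' -> no (count: 2)
  'redo' -> no (count: 2)
Total with prefix 'un': 2

2


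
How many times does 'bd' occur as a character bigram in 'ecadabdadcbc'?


Scanning 'ecadabdadcbc' for bigram 'bd':
  Position 0: 'ec' -> no
  Position 1: 'ca' -> no
  Position 2: 'ad' -> no
  Position 3: 'da' -> no
  Position 4: 'ab' -> no
  Position 5: 'bd' -> MATCH
  Position 6: 'da' -> no
  Position 7: 'ad' -> no
  Position 8: 'dc' -> no
  Position 9: 'cb' -> no
  Position 10: 'bc' -> no
Total matches: 1

1


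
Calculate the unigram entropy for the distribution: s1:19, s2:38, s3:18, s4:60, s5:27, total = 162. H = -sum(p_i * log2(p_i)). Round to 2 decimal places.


Computing entropy H = -sum(p_i * log2(p_i)):
  s1: p = 19/162 = 0.1173, -p*log2(p) = 0.3626
  s2: p = 38/162 = 0.2346, -p*log2(p) = 0.4907
  s3: p = 18/162 = 0.1111, -p*log2(p) = 0.3522
  s4: p = 60/162 = 0.3704, -p*log2(p) = 0.5307
  s5: p = 27/162 = 0.1667, -p*log2(p) = 0.4308
H = sum of terms = 2.1670
Rounded to 2 decimals: 2.17

2.17


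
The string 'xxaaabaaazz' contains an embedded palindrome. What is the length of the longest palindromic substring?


Scanning 'xxaaabaaazz' for palindromic substrings.
Substring at positions 2-8: 'aaabaaa'.
Check: reverse('aaabaaa') = 'aaabaaa' -> palindrome confirmed.
Neighbouring characters ('x' / 'z') break symmetry, so it cannot extend further.
No longer palindromic substring exists; longest length = 7

7


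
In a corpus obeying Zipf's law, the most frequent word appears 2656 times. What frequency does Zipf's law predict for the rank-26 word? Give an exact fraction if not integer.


Zipf's law: freq(rank) = f1 / rank
f1 = 2656, rank = 26
freq = 2656 / 26
GCD(2656, 26) = 2
Simplified: 1328/13

1328/13


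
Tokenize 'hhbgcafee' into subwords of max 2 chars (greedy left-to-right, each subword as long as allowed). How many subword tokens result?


'hhbgcafee' has 9 characters.
Chunking with max size 2:
  Chunk 1: 'hh' (positions 0-1)
  Chunk 2: 'bg' (positions 2-3)
  Chunk 3: 'ca' (positions 4-5)
  Chunk 4: 'fe' (positions 6-7)
  Chunk 5: 'e' (positions 8-8)
Total chunks: ceil(9 / 2) = 5

5


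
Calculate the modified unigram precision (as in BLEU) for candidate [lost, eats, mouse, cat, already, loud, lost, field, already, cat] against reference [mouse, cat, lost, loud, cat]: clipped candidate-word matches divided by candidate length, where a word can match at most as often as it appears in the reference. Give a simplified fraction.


Reference word counts: {'cat': 2, 'lost': 1, 'loud': 1, 'mouse': 1}
Checking each candidate word (with clipping):
  'lost' -> in reference (ref count 1, used 1/1) -> match (matches: 1)
  'eats' -> not in reference -> no match (matches: 1)
  'mouse' -> in reference (ref count 1, used 1/1) -> match (matches: 2)
  'cat' -> in reference (ref count 2, used 1/2) -> match (matches: 3)
  'already' -> not in reference -> no match (matches: 3)
  'loud' -> in reference (ref count 1, used 1/1) -> match (matches: 4)
  'lost' -> ref count 1 already used up (1/1) -> clipped, no match (matches: 4)
  'field' -> not in reference -> no match (matches: 4)
  'already' -> not in reference -> no match (matches: 4)
  'cat' -> in reference (ref count 2, used 2/2) -> match (matches: 5)
Clipped matches: 5, Candidate length: 10
Precision = 5/10 = 1/2

1/2


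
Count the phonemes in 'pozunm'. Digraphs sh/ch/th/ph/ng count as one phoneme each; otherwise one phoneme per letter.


Parsing 'pozunm' greedily, digraphs first:
  'p' -> consonant phoneme (phonemes so far: 1)
  'o' -> vowel phoneme (phonemes so far: 2)
  'z' -> consonant phoneme (phonemes so far: 3)
  'u' -> vowel phoneme (phonemes so far: 4)
  'n' -> consonant phoneme (phonemes so far: 5)
  'm' -> consonant phoneme (phonemes so far: 6)
Total phonemes: 6

6


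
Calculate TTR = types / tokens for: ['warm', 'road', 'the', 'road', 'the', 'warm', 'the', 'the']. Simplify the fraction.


Tokens: 8
Unique types: ('road', 'the', 'warm') = 3
TTR = 3/8
Already in lowest terms.

3/8


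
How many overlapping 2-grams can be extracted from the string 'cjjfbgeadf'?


String 'cjjfbgeadf' has length L = 10.
Number of overlapping n-grams = L - n + 1
Substituting: 10 - 2 + 1 = 9

9


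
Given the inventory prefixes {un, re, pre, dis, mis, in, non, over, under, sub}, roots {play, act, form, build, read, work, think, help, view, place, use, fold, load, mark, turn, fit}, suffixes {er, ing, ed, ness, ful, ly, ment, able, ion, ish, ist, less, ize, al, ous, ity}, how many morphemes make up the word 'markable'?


Segmenting 'markable' against the inventory:
  'mark' -> root (morpheme 1)
  'able' -> suffix (morpheme 2)
Total morphemes: 2

2


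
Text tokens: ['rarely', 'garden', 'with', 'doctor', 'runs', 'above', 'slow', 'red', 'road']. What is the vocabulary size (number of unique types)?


Listing all tokens and tracking unique types:
  Token 1: 'rarely' -> NEW (unique so far: 1)
  Token 2: 'garden' -> NEW (unique so far: 2)
  Token 3: 'with' -> NEW (unique so far: 3)
  Token 4: 'doctor' -> NEW (unique so far: 4)
  Token 5: 'runs' -> NEW (unique so far: 5)
  Token 6: 'above' -> NEW (unique so far: 6)
  Token 7: 'slow' -> NEW (unique so far: 7)
  Token 8: 'red' -> NEW (unique so far: 8)
  Token 9: 'road' -> NEW (unique so far: 9)
Unique types: ('above', 'doctor', 'garden', 'rarely', 'red', 'road', 'runs', 'slow', 'with')
Vocabulary size: 9

9


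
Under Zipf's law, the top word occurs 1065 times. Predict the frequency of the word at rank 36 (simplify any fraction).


Zipf's law: freq(rank) = f1 / rank
f1 = 1065, rank = 36
freq = 1065 / 36
GCD(1065, 36) = 3
Simplified: 355/12

355/12


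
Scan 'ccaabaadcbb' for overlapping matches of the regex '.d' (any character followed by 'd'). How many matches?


Pattern: .d means any character followed by 'd'.
Scanning 'ccaabaadcbb' position-by-position:
  Pos 0: window 'cc' -> no
  Pos 1: window 'ca' -> no
  Pos 2: window 'aa' -> no
  Pos 3: window 'ab' -> no
  Pos 4: window 'ba' -> no
  Pos 5: window 'aa' -> no
  Pos 6: window 'ad' -> MATCH
  Pos 7: window 'dc' -> no
  Pos 8: window 'cb' -> no
  Pos 9: window 'bb' -> no
  Pos 10: window 'b' -> no
Total matches: 1

1


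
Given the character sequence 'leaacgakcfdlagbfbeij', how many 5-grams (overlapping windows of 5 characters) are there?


String 'leaacgakcfdlagbfbeij' has length L = 20.
Number of overlapping n-grams = L - n + 1
Substituting: 20 - 5 + 1 = 16

16


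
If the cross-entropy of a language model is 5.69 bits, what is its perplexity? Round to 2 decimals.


Perplexity formula: PP = 2^H
H = 5.69
PP = 2^5.69
Decompose: 2^5.69 = 2^5 * 2^0.69
2^5 = 32, 2^0.69 ~ 1.6132835
PP ~ 32 * 1.6132835 = 51.6250720
Rounded to 2 decimals: 51.63

51.63


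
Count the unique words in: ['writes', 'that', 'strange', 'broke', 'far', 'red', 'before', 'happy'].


Listing all tokens and tracking unique types:
  Token 1: 'writes' -> NEW (unique so far: 1)
  Token 2: 'that' -> NEW (unique so far: 2)
  Token 3: 'strange' -> NEW (unique so far: 3)
  Token 4: 'broke' -> NEW (unique so far: 4)
  Token 5: 'far' -> NEW (unique so far: 5)
  Token 6: 'red' -> NEW (unique so far: 6)
  Token 7: 'before' -> NEW (unique so far: 7)
  Token 8: 'happy' -> NEW (unique so far: 8)
Unique types: ('before', 'broke', 'far', 'happy', 'red', 'strange', 'that', 'writes')
Vocabulary size: 8

8


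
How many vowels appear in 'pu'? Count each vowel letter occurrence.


Scanning each character of 'pu':
  Position 1: 'p' -> consonant (running count: 0)
  Position 2: 'u' -> vowel (running count: 1)
Total vowels: 1

1


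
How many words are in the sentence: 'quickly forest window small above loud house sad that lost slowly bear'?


Counting words by splitting on spaces:
  Word 1: 'quickly'
  Word 2: 'forest'
  Word 3: 'window'
  Word 4: 'small'
  Word 5: 'above'
  Word 6: 'loud'
  Word 7: 'house'
  Word 8: 'sad'
  Word 9: 'that'
  Word 10: 'lost'
  Word 11: 'slowly'
  Word 12: 'bear'
Total words: 12

12


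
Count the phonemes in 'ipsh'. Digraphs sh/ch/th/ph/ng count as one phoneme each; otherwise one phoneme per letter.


Parsing 'ipsh' greedily, digraphs first:
  'i' -> vowel phoneme (phonemes so far: 1)
  'p' -> consonant phoneme (phonemes so far: 2)
  'sh' -> digraph (1 consonant phoneme) (phonemes so far: 3)
Total phonemes: 3

3


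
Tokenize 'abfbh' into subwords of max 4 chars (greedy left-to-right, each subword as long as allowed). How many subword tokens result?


'abfbh' has 5 characters.
Chunking with max size 4:
  Chunk 1: 'abfb' (positions 0-3)
  Chunk 2: 'h' (positions 4-4)
Total chunks: ceil(5 / 4) = 2

2


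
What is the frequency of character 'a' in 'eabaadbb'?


Scanning 'eabaadbb' for 'a':
  Position 1: 'a' -> MATCH (count: 1)
  Position 3: 'a' -> MATCH (count: 2)
  Position 4: 'a' -> MATCH (count: 3)
Total occurrences of 'a': 3

3


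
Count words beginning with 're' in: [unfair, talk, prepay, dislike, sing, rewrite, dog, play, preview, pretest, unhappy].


Checking each word for prefix 're':
  'unfair' -> no (count: 0)
  'talk' -> no (count: 0)
  'prepay' -> no (count: 0)
  'dislike' -> no (count: 0)
  'sing' -> no (count: 0)
  'rewrite' -> YES, starts with 're' (count: 1)
  'dog' -> no (count: 1)
  'play' -> no (count: 1)
  'preview' -> no (count: 1)
  'pretest' -> no (count: 1)
  'unhappy' -> no (count: 1)
Total with prefix 're': 1

1


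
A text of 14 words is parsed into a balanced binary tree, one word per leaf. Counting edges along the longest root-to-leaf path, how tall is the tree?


In a balanced binary tree with n leaves the deepest leaf is ceil(log2(n)) edges below the root.
log2(14) = 3.8074
ceil(3.8074) = 4
height (edges) = 4

4


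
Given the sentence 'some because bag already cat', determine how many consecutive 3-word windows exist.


Word trigrams from [5] words:
  Trigram 1: (some because bag)
  Trigram 2: (because bag already)
  Trigram 3: (bag already cat)
Total word trigrams: 5 - 2 = 3

3


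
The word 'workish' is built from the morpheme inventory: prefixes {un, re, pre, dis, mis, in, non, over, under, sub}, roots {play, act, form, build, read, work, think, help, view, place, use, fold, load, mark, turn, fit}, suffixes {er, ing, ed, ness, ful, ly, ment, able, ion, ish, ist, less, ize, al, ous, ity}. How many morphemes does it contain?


Segmenting 'workish' against the inventory:
  'work' -> root (morpheme 1)
  'ish' -> suffix (morpheme 2)
Total morphemes: 2

2


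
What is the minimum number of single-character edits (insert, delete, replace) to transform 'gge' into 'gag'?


Building DP table for s1='gge' (len 3) and s2='gag' (len 3):
       g  a  g
    0  1  2  3
  g 1  0  1  2
  g 2  1  1  1
  e 3  2  2  2
Edit distance = dp[3][3] = 2

2


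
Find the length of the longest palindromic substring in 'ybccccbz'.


Scanning 'ybccccbz' for palindromic substrings.
Substring at positions 1-6: 'bccccb'.
Check: reverse('bccccb') = 'bccccb' -> palindrome confirmed.
Neighbouring characters ('y' / 'z') break symmetry, so it cannot extend further.
No longer palindromic substring exists; longest length = 6

6


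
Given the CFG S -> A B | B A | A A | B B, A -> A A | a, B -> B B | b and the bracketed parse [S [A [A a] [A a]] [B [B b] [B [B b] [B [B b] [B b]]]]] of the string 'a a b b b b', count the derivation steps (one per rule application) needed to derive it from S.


Every bracketed nonterminal node [X ...] in the tree is produced by exactly one rule application.
Reading the tree off as a leftmost derivation:
  Step 1: S  =>  A B   (applied S -> A B)
  Step 2: A B  =>  A A B   (applied A -> A A)
  Step 3: A A B  =>  a A B   (applied A -> a)
  Step 4: a A B  =>  a a B   (applied A -> a)
  Step 5: a a B  =>  a a B B   (applied B -> B B)
  Step 6: a a B B  =>  a a b B   (applied B -> b)
  Step 7: a a b B  =>  a a b B B   (applied B -> B B)
  Step 8: a a b B B  =>  a a b b B   (applied B -> b)
  Step 9: a a b b B  =>  a a b b B B   (applied B -> B B)
  Step 10: a a b b B B  =>  a a b b b B   (applied B -> b)
  Step 11: a a b b b B  =>  a a b b b b   (applied B -> b)
Final yield: a a b b b b
Total rewrite steps: 11

11


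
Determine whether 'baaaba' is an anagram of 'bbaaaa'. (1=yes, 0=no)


Sort characters of 'baaaba': 'aaaabb'
Sort characters of 'bbaaaa': 'aaaabb'
Sorted forms match -> they ARE anagrams
Result: 1

1


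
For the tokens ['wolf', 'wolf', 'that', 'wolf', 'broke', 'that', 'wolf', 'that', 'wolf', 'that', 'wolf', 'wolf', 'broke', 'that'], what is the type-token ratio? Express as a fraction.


Tokens: 14
Unique types: ('broke', 'that', 'wolf') = 3
TTR = 3/14
Already in lowest terms.

3/14


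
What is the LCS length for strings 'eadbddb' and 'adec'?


DP table for LCS of 'eadbddb' and 'adec':
       a  d  e  c
    0  0  0  0  0
  e 0  0  0  1  1
  a 0  1  1  1  1
  d 0  1  2  2  2
  b 0  1  2  2  2
  d 0  1  2  2  2
  d 0  1  2  2  2
  b 0  1  2  2  2
LCS: 'ad'
LCS length = 2

2


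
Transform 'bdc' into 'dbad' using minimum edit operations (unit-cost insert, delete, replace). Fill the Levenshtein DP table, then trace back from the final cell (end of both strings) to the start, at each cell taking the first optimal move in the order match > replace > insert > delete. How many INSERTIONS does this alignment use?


Edit distance = 3. Backtracking from cell (3, 4) with preference match > replace > insert > delete,
then listing the resulting alignment 'bdc' -> 'dbad' left to right:
  Step 1: insert 'd' [insertion #1]
  Step 2: keep 'b'
  Step 3: replace d->a
  Step 4: replace c->d
Total insertions: 1

1


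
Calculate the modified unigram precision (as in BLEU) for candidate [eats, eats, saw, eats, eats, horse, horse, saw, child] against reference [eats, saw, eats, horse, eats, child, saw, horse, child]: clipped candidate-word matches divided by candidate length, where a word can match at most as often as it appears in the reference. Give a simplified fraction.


Reference word counts: {'child': 2, 'eats': 3, 'horse': 2, 'saw': 2}
Checking each candidate word (with clipping):
  'eats' -> in reference (ref count 3, used 1/3) -> match (matches: 1)
  'eats' -> in reference (ref count 3, used 2/3) -> match (matches: 2)
  'saw' -> in reference (ref count 2, used 1/2) -> match (matches: 3)
  'eats' -> in reference (ref count 3, used 3/3) -> match (matches: 4)
  'eats' -> ref count 3 already used up (3/3) -> clipped, no match (matches: 4)
  'horse' -> in reference (ref count 2, used 1/2) -> match (matches: 5)
  'horse' -> in reference (ref count 2, used 2/2) -> match (matches: 6)
  'saw' -> in reference (ref count 2, used 2/2) -> match (matches: 7)
  'child' -> in reference (ref count 2, used 1/2) -> match (matches: 8)
Clipped matches: 8, Candidate length: 9
Precision = 8/9

8/9


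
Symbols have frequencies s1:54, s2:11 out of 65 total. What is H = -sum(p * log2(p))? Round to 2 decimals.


Computing entropy H = -sum(p_i * log2(p_i)):
  s1: p = 54/65 = 0.8308, -p*log2(p) = 0.2222
  s2: p = 11/65 = 0.1692, -p*log2(p) = 0.4337
H = sum of terms = 0.6559
Rounded to 2 decimals: 0.66

0.66


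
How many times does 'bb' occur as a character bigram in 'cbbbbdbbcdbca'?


Scanning 'cbbbbdbbcdbca' for bigram 'bb':
  Position 0: 'cb' -> no
  Position 1: 'bb' -> MATCH
  Position 2: 'bb' -> MATCH
  Position 3: 'bb' -> MATCH
  Position 4: 'bd' -> no
  Position 5: 'db' -> no
  Position 6: 'bb' -> MATCH
  Position 7: 'bc' -> no
  Position 8: 'cd' -> no
  Position 9: 'db' -> no
  Position 10: 'bc' -> no
  Position 11: 'ca' -> no
Total matches: 4

4


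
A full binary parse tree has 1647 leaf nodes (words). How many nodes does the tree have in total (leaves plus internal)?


Leaf nodes (terminals): 1647
Internal nodes = n - 1 = 1647 - 1 = 1646
Total = leaves + internal = 1647 + 1646 = 3293

3293


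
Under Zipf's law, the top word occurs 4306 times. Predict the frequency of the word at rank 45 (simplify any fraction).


Zipf's law: freq(rank) = f1 / rank
f1 = 4306, rank = 45
freq = 4306 / 45
GCD(4306, 45) = 1
Simplified: 4306/45

4306/45


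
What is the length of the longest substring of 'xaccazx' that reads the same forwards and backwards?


Scanning 'xaccazx' for palindromic substrings.
Substring at positions 1-4: 'acca'.
Check: reverse('acca') = 'acca' -> palindrome confirmed.
Neighbouring characters ('x' / 'z') break symmetry, so it cannot extend further.
No longer palindromic substring exists; longest length = 4

4


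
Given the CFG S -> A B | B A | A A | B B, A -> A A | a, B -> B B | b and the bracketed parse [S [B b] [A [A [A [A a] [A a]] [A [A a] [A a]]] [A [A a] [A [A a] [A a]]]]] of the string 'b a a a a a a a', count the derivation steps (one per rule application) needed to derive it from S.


Every bracketed nonterminal node [X ...] in the tree is produced by exactly one rule application.
Reading the tree off as a leftmost derivation:
  Step 1: S  =>  B A   (applied S -> B A)
  Step 2: B A  =>  b A   (applied B -> b)
  Step 3: b A  =>  b A A   (applied A -> A A)
  Step 4: b A A  =>  b A A A   (applied A -> A A)
  Step 5: b A A A  =>  b A A A A   (applied A -> A A)
  Step 6: b A A A A  =>  b a A A A   (applied A -> a)
  Step 7: b a A A A  =>  b a a A A   (applied A -> a)
  Step 8: b a a A A  =>  b a a A A A   (applied A -> A A)
  Step 9: b a a A A A  =>  b a a a A A   (applied A -> a)
  Step 10: b a a a A A  =>  b a a a a A   (applied A -> a)
  Step 11: b a a a a A  =>  b a a a a A A   (applied A -> A A)
  Step 12: b a a a a A A  =>  b a a a a a A   (applied A -> a)
  Step 13: b a a a a a A  =>  b a a a a a A A   (applied A -> A A)
  Step 14: b a a a a a A A  =>  b a a a a a a A   (applied A -> a)
  Step 15: b a a a a a a A  =>  b a a a a a a a   (applied A -> a)
Final yield: b a a a a a a a
Total rewrite steps: 15

15


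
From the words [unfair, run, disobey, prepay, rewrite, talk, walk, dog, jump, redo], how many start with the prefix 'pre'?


Checking each word for prefix 'pre':
  'unfair' -> no (count: 0)
  'run' -> no (count: 0)
  'disobey' -> no (count: 0)
  'prepay' -> YES, starts with 'pre' (count: 1)
  'rewrite' -> no (count: 1)
  'talk' -> no (count: 1)
  'walk' -> no (count: 1)
  'dog' -> no (count: 1)
  'jump' -> no (count: 1)
  'redo' -> no (count: 1)
Total with prefix 'pre': 1

1


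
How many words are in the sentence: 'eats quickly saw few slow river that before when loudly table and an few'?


Counting words by splitting on spaces:
  Word 1: 'eats'
  Word 2: 'quickly'
  Word 3: 'saw'
  Word 4: 'few'
  Word 5: 'slow'
  Word 6: 'river'
  Word 7: 'that'
  Word 8: 'before'
  Word 9: 'when'
  Word 10: 'loudly'
  Word 11: 'table'
  Word 12: 'and'
  Word 13: 'an'
  Word 14: 'few'
Total words: 14

14


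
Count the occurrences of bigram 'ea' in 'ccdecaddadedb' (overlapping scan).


Scanning 'ccdecaddadedb' for bigram 'ea':
  Position 0: 'cc' -> no
  Position 1: 'cd' -> no
  Position 2: 'de' -> no
  Position 3: 'ec' -> no
  Position 4: 'ca' -> no
  Position 5: 'ad' -> no
  Position 6: 'dd' -> no
  Position 7: 'da' -> no
  Position 8: 'ad' -> no
  Position 9: 'de' -> no
  Position 10: 'ed' -> no
  Position 11: 'db' -> no
Total matches: 0

0


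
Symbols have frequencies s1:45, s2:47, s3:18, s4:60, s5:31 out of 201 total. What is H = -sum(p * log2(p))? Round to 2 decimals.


Computing entropy H = -sum(p_i * log2(p_i)):
  s1: p = 45/201 = 0.2239, -p*log2(p) = 0.4834
  s2: p = 47/201 = 0.2338, -p*log2(p) = 0.4902
  s3: p = 18/201 = 0.0896, -p*log2(p) = 0.3117
  s4: p = 60/201 = 0.2985, -p*log2(p) = 0.5206
  s5: p = 31/201 = 0.1542, -p*log2(p) = 0.4159
H = sum of terms = 2.2218
Rounded to 2 decimals: 2.22

2.22


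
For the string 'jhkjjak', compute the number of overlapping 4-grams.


String 'jhkjjak' has length L = 7.
Number of overlapping n-grams = L - n + 1
Substituting: 7 - 4 + 1 = 4

4


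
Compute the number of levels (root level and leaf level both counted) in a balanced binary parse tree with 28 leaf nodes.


In a balanced binary tree with n leaves the deepest leaf is ceil(log2(n)) edges below the root,
so counting node levels inclusive of root and leaves gives ceil(log2(n)) + 1 levels.
log2(28) = 4.8074
ceil(4.8074) = 5
levels = 5 + 1 = 6

6


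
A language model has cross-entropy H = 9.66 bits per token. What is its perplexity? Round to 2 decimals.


Perplexity formula: PP = 2^H
H = 9.66
PP = 2^9.66
Decompose: 2^9.66 = 2^9 * 2^0.66
2^9 = 512, 2^0.66 ~ 1.5800826
PP ~ 512 * 1.5800826 = 809.0022912
Rounded to 2 decimals: 809.00

809.00


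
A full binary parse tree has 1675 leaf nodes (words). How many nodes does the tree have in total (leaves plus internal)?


Leaf nodes (terminals): 1675
Internal nodes = n - 1 = 1675 - 1 = 1674
Total = leaves + internal = 1675 + 1674 = 3349

3349


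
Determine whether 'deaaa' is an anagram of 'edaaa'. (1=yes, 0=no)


Sort characters of 'deaaa': 'aaade'
Sort characters of 'edaaa': 'aaade'
Sorted forms match -> they ARE anagrams
Result: 1

1


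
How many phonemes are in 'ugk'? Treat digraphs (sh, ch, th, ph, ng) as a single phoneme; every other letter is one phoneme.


Parsing 'ugk' greedily, digraphs first:
  'u' -> vowel phoneme (phonemes so far: 1)
  'g' -> consonant phoneme (phonemes so far: 2)
  'k' -> consonant phoneme (phonemes so far: 3)
Total phonemes: 3

3


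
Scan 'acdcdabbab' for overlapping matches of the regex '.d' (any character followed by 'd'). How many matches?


Pattern: .d means any character followed by 'd'.
Scanning 'acdcdabbab' position-by-position:
  Pos 0: window 'ac' -> no
  Pos 1: window 'cd' -> MATCH
  Pos 2: window 'dc' -> no
  Pos 3: window 'cd' -> MATCH
  Pos 4: window 'da' -> no
  Pos 5: window 'ab' -> no
  Pos 6: window 'bb' -> no
  Pos 7: window 'ba' -> no
  Pos 8: window 'ab' -> no
  Pos 9: window 'b' -> no
Total matches: 2

2


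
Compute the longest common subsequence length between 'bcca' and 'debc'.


DP table for LCS of 'bcca' and 'debc':
       d  e  b  c
    0  0  0  0  0
  b 0  0  0  1  1
  c 0  0  0  1  2
  c 0  0  0  1  2
  a 0  0  0  1  2
LCS: 'bc'
LCS length = 2

2


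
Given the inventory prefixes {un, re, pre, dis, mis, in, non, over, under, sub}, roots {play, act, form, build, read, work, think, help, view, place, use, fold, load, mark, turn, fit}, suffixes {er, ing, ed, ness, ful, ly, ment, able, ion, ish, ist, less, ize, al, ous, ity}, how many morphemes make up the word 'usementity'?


Segmenting 'usementity' against the inventory:
  'use' -> root (morpheme 1)
  'ment' -> suffix (morpheme 2)
  'ity' -> suffix (morpheme 3)
Total morphemes: 3

3


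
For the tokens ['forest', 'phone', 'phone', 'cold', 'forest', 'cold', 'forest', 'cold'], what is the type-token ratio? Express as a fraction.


Tokens: 8
Unique types: ('cold', 'forest', 'phone') = 3
TTR = 3/8
Already in lowest terms.

3/8


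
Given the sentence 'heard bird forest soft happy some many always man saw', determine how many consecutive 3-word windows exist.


Word trigrams from [10] words:
  Trigram 1: (heard bird forest)
  Trigram 2: (bird forest soft)
  Trigram 3: (forest soft happy)
  Trigram 4: (soft happy some)
  Trigram 5: (happy some many)
  Trigram 6: (some many always)
  Trigram 7: (many always man)
  Trigram 8: (always man saw)
Total word trigrams: 10 - 2 = 8

8


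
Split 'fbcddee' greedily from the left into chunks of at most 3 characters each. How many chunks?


'fbcddee' has 7 characters.
Chunking with max size 3:
  Chunk 1: 'fbc' (positions 0-2)
  Chunk 2: 'dde' (positions 3-5)
  Chunk 3: 'e' (positions 6-6)
Total chunks: ceil(7 / 3) = 3

3


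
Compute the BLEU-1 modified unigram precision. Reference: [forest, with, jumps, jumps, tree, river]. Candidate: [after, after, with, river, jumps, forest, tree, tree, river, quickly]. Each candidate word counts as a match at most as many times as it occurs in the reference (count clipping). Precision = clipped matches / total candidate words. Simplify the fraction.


Reference word counts: {'forest': 1, 'jumps': 2, 'river': 1, 'tree': 1, 'with': 1}
Checking each candidate word (with clipping):
  'after' -> not in reference -> no match (matches: 0)
  'after' -> not in reference -> no match (matches: 0)
  'with' -> in reference (ref count 1, used 1/1) -> match (matches: 1)
  'river' -> in reference (ref count 1, used 1/1) -> match (matches: 2)
  'jumps' -> in reference (ref count 2, used 1/2) -> match (matches: 3)
  'forest' -> in reference (ref count 1, used 1/1) -> match (matches: 4)
  'tree' -> in reference (ref count 1, used 1/1) -> match (matches: 5)
  'tree' -> ref count 1 already used up (1/1) -> clipped, no match (matches: 5)
  'river' -> ref count 1 already used up (1/1) -> clipped, no match (matches: 5)
  'quickly' -> not in reference -> no match (matches: 5)
Clipped matches: 5, Candidate length: 10
Precision = 5/10 = 1/2

1/2


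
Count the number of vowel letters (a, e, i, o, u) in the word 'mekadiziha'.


Scanning each character of 'mekadiziha':
  Position 1: 'm' -> consonant (running count: 0)
  Position 2: 'e' -> vowel (running count: 1)
  Position 3: 'k' -> consonant (running count: 1)
  Position 4: 'a' -> vowel (running count: 2)
  Position 5: 'd' -> consonant (running count: 2)
  Position 6: 'i' -> vowel (running count: 3)
  Position 7: 'z' -> consonant (running count: 3)
  Position 8: 'i' -> vowel (running count: 4)
  Position 9: 'h' -> consonant (running count: 4)
  Position 10: 'a' -> vowel (running count: 5)
Total vowels: 5

5


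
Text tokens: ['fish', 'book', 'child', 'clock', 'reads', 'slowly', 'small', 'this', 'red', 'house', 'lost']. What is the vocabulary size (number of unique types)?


Listing all tokens and tracking unique types:
  Token 1: 'fish' -> NEW (unique so far: 1)
  Token 2: 'book' -> NEW (unique so far: 2)
  Token 3: 'child' -> NEW (unique so far: 3)
  Token 4: 'clock' -> NEW (unique so far: 4)
  Token 5: 'reads' -> NEW (unique so far: 5)
  Token 6: 'slowly' -> NEW (unique so far: 6)
  Token 7: 'small' -> NEW (unique so far: 7)
  Token 8: 'this' -> NEW (unique so far: 8)
  Token 9: 'red' -> NEW (unique so far: 9)
  Token 10: 'house' -> NEW (unique so far: 10)
  Token 11: 'lost' -> NEW (unique so far: 11)
Unique types: ('book', 'child', 'clock', 'fish', 'house', 'lost', 'reads', 'red', 'slowly', 'small', 'this')
Vocabulary size: 11

11


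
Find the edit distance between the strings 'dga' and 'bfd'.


Building DP table for s1='dga' (len 3) and s2='bfd' (len 3):
       b  f  d
    0  1  2  3
  d 1  1  2  2
  g 2  2  2  3
  a 3  3  3  3
Edit distance = dp[3][3] = 3

3


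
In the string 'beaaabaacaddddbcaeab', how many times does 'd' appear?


Scanning 'beaaabaacaddddbcaeab' for 'd':
  Position 10: 'd' -> MATCH (count: 1)
  Position 11: 'd' -> MATCH (count: 2)
  Position 12: 'd' -> MATCH (count: 3)
  Position 13: 'd' -> MATCH (count: 4)
Total occurrences of 'd': 4

4
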